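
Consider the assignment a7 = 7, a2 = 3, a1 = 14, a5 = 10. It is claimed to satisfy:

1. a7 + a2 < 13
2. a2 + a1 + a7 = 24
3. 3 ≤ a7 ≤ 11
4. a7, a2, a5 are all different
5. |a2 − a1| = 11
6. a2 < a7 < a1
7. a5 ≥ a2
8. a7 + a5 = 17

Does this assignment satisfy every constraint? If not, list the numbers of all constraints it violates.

None — every constraint holds.

1. a7 + a2 = 7 + 3 = 10; 10 < 13  ✓
2. a2 + a1 + a7 = 3 + 14 + 7 = 24  ✓
3. a7 = 7 lies in [3, 11]  ✓
4. values 7, 3, 10 are pairwise distinct  ✓
5. |3 − 14| = 11  ✓
6. values 3 < 7 < 14  ✓
7. a5 = 10, a2 = 3; 10 ≥ 3  ✓
8. a7 + a5 = 7 + 10 = 17  ✓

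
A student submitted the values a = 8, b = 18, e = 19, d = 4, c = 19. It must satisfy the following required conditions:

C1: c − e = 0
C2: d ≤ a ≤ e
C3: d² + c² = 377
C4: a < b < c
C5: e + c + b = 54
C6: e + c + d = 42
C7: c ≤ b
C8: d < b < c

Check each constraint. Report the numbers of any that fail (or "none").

C1: c − e = 19 − 19 = 0 — OK.
C2: values 4 ≤ 8 ≤ 19 — OK.
C3: d² + c² = 4² + 19² = 16 + 361 = 377 — OK.
C4: values 8 < 18 < 19 — OK.
C5: e + c + b = 19 + 19 + 18 = 56, not 54 — violated.
C6: e + c + d = 19 + 19 + 4 = 42 — OK.
C7: c = 19, b = 18; 19 > 18 (want ≤) — violated.
C8: values 4 < 18 < 19 — OK.

The assignment fails constraints 5 and 7.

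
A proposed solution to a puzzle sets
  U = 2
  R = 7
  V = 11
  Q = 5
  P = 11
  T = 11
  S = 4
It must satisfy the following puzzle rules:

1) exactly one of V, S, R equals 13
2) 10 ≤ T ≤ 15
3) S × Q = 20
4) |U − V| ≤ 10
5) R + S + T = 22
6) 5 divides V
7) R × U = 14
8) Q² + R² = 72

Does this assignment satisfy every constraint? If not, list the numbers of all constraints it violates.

1) V=11, S=4, R=7; 0 of them equal 13, not exactly one  ✗
2) T = 11 lies in [10, 15]  ✓
3) S × Q = 4 × 5 = 20  ✓
4) |2 − 11| = 9; 9 ≤ 10  ✓
5) R + S + T = 7 + 4 + 11 = 22  ✓
6) 11 = 5×2 + 1, so 5 does not divide 11  ✗
7) R × U = 7 × 2 = 14  ✓
8) Q² + R² = 5² + 7² = 25 + 49 = 74, not 72  ✗

The assignment fails constraints 1, 6, and 8.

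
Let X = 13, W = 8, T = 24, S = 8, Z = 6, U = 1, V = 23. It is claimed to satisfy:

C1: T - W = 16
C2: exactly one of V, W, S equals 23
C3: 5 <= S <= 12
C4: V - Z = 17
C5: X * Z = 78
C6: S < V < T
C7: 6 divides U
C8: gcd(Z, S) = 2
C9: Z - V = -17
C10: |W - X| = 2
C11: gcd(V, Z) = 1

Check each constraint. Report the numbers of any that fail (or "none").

C1: T - W = 24 - 8 = 16 — OK.
C2: V=23, W=8, S=8; 1 of them equals 23 — OK.
C3: S = 8 lies in [5, 12] — OK.
C4: V - Z = 23 - 6 = 17 — OK.
C5: X * Z = 13 * 6 = 78 — OK.
C6: values 8 < 23 < 24 — OK.
C7: 1 = 6*0 + 1, so 6 does not divide 1 — violated.
C8: gcd(6, 8) = 2 — OK.
C9: Z - V = 6 - 23 = -17 — OK.
C10: |8 - 13| = 5, not 2 — violated.
C11: gcd(23, 6) = 1 — OK.

No — constraints 7, 10 are not satisfied.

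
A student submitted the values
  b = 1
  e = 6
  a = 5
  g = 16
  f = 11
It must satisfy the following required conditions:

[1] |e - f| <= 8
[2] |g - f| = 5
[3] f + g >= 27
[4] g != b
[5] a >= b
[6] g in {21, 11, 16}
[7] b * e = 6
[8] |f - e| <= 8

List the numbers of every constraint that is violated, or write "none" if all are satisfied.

The assignment satisfies every constraint.

[1] |6 - 11| = 5; 5 ≤ 8  true
[2] |16 - 11| = 5  true
[3] f + g = 11 + 16 = 27; 27 ≥ 27  true
[4] g = 16, b = 1; distinct  true
[5] a = 5, b = 1; 5 ≥ 1  true
[6] g = 16 is in {21, 11, 16}  true
[7] b * e = 1 * 6 = 6  true
[8] |11 - 6| = 5; 5 ≤ 8  true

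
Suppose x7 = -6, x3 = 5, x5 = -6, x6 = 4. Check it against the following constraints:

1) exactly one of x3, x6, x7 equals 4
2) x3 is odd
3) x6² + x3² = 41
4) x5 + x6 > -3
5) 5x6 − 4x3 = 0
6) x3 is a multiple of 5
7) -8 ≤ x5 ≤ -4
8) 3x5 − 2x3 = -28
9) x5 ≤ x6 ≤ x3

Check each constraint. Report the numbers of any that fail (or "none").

1) x3=5, x6=4, x7=-6; 1 of them equals 4 — satisfied.
2) x3 = 5 is odd — satisfied.
3) x6² + x3² = 4² + 5² = 16 + 25 = 41 — satisfied.
4) x5 + x6 = -6 + 4 = -2; -2 > -3 — satisfied.
5) 5x6 − 4x3 = 5(4) − 4(5) = 0 — satisfied.
6) 5 / 5 = 1, so 5 divides 5 — satisfied.
7) x5 = -6 lies in [-8, -4] — satisfied.
8) 3x5 − 2x3 = 3(-6) − 2(5) = -28 — satisfied.
9) values -6 ≤ 4 ≤ 5 — satisfied.

The assignment satisfies every constraint.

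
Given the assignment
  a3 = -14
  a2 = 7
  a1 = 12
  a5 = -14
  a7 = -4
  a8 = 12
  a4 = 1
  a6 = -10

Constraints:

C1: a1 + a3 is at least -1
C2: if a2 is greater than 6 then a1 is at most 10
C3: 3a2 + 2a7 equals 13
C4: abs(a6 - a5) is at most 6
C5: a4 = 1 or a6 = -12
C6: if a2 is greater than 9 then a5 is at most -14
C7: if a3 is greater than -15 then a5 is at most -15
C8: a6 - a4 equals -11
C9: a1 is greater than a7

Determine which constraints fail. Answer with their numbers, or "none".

C1: a1 + a3 = 12 + (-14) = -2; -2 < -1, bound -1 not met  no
C2: a2 = 7 > 6, so we need a1 ≤ 10; but a1 = 12 > 10  no
C3: 3a2 + 2a7 = 3(7) + 2(-4) = 13  yes
C4: abs(-10 - (-14)) = 4; 4 ≤ 6  yes
C5: a4 = 1 = 1 (first disjunct)  yes
C6: a2 = 7, not > 9; antecedent false, conditional vacuously true  yes
C7: a3 = -14 > -15, so we need a5 ≤ -15; but a5 = -14 > -15  no
C8: a6 - a4 = -10 - 1 = -11  yes
C9: a1 = 12, a7 = -4; 12 > -4  yes

Violated: 1, 2, and 7.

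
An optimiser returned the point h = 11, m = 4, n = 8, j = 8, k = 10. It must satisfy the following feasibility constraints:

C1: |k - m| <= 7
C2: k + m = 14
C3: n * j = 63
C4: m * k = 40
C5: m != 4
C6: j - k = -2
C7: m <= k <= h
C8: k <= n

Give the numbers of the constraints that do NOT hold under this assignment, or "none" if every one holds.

The assignment fails constraints 3, 5, and 8.

C1: |10 - 4| = 6; 6 ≤ 7 — holds.
C2: k + m = 10 + 4 = 14 — holds.
C3: n * j = 8 * 8 = 64, not 63 — does not hold.
C4: m * k = 4 * 10 = 40 — holds.
C5: m = 4, but 4 is required to differ — does not hold.
C6: j - k = 8 - 10 = -2 — holds.
C7: values 4 <= 10 <= 11 — holds.
C8: k = 10, n = 8; 10 > 8 (want ≤) — does not hold.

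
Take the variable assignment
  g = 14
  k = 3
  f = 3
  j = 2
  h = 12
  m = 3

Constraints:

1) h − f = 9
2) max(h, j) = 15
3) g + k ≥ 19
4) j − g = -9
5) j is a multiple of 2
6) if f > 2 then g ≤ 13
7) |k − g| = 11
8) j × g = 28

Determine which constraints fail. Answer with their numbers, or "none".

1) h − f = 12 − 3 = 9  ✓
2) max(12, 2) = 12, not 15  ✗
3) g + k = 14 + 3 = 17; 17 < 19, bound 19 not met  ✗
4) j − g = 2 − 14 = -12, not -9  ✗
5) 2 / 2 = 1, so 2 divides 2  ✓
6) f = 3 > 2, so we need g ≤ 13; but g = 14 > 13  ✗
7) |3 − 14| = 11  ✓
8) j × g = 2 × 14 = 28  ✓

Constraints 2, 3, 4, and 6 are violated.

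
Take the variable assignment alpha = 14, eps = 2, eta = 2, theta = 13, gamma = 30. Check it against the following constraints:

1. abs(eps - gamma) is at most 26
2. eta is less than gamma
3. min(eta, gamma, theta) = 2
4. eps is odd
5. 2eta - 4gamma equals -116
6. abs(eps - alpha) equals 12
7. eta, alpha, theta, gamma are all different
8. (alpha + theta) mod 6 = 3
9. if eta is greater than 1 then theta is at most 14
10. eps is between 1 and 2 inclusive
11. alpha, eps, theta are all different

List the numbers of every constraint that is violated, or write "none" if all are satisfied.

Constraints 1 and 4 do not hold.

1. abs(2 - 30) = 28; 28 > 26, exceeds bound 26  ✗
2. eta = 2, gamma = 30; 2 < 30  ✓
3. min(2, 30, 13) = 2  ✓
4. eps = 2 is even  ✗
5. 2eta - 4gamma = 2(2) - 4(30) = -116  ✓
6. abs(2 - 14) = 12  ✓
7. values 2, 14, 13, 30 are pairwise distinct  ✓
8. alpha + theta = 27; 27 mod 6 = 3  ✓
9. eta = 2 > 1, so we need theta ≤ 14; theta = 13 ≤ 14  ✓
10. eps = 2 lies in [1, 2]  ✓
11. values 14, 2, 13 are pairwise distinct  ✓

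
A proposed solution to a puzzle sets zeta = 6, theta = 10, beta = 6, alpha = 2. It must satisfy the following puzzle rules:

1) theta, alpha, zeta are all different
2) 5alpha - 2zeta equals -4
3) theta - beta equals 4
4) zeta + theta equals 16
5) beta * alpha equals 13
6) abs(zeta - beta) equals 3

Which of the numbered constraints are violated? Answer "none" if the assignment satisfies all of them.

1) values 10, 2, 6 are pairwise distinct — satisfied.
2) 5alpha - 2zeta = 5(2) - 2(6) = -2, not -4 — violated.
3) theta - beta = 10 - 6 = 4 — satisfied.
4) zeta + theta = 6 + 10 = 16 — satisfied.
5) beta * alpha = 6 * 2 = 12, not 13 — violated.
6) abs(6 - 6) = 0, not 3 — violated.

The assignment fails constraints 2, 5, 6.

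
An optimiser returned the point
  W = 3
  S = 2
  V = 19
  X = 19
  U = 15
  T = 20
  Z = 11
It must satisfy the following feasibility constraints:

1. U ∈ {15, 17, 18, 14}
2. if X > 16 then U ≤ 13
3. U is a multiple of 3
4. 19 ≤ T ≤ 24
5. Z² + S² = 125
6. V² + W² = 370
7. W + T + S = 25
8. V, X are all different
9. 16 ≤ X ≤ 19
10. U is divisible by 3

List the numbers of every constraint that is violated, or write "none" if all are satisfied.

The assignment fails constraints 2, 8.

1. U = 15 is in {15, 17, 18, 14}  holds
2. X = 19 > 16, so we need U ≤ 13; but U = 15 > 13  fails
3. 15 / 3 = 5, so 3 divides 15  holds
4. T = 20 lies in [19, 24]  holds
5. Z² + S² = 11² + 2² = 121 + 4 = 125  holds
6. V² + W² = 19² + 3² = 361 + 9 = 370  holds
7. W + T + S = 3 + 20 + 2 = 25  holds
8. V = X = 19, not all different  fails
9. X = 19 lies in [16, 19]  holds
10. 15 / 3 = 5, so 3 divides 15  holds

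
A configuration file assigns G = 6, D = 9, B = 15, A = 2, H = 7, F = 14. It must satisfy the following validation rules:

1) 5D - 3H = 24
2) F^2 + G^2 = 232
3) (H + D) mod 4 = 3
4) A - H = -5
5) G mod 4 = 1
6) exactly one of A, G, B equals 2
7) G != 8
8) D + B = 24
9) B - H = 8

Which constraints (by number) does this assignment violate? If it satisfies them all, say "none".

The assignment fails constraints 3 and 5.

1) 5D - 3H = 5(9) - 3(7) = 24  OK
2) F^2 + G^2 = 14^2 + 6^2 = 196 + 36 = 232  OK
3) H + D = 16; 16 mod 4 = 0, not 3  FAIL
4) A - H = 2 - 7 = -5  OK
5) 6 mod 4 = 2, not 1  FAIL
6) A=2, G=6, B=15; 1 of them equals 2  OK
7) G = 6, and 6 ≠ 8  OK
8) D + B = 9 + 15 = 24  OK
9) B - H = 15 - 7 = 8  OK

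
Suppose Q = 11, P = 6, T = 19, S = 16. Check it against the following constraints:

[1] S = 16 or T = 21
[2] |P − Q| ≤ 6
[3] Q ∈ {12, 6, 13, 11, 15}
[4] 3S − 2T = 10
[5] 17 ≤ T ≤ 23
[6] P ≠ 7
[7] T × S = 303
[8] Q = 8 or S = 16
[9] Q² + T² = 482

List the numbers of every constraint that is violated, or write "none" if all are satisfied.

No — constraint 7 is not satisfied.

[1] S = 16 = 16 (first disjunct)  yes
[2] |6 − 11| = 5; 5 ≤ 6  yes
[3] Q = 11 is in {12, 6, 13, 11, 15}  yes
[4] 3S − 2T = 3(16) − 2(19) = 10  yes
[5] T = 19 lies in [17, 23]  yes
[6] P = 6, and 6 ≠ 7  yes
[7] T × S = 19 × 16 = 304, not 303  no
[8] Q = 11 ≠ 8, but S = 16 = 16 (second disjunct)  yes
[9] Q² + T² = 11² + 19² = 121 + 361 = 482  yes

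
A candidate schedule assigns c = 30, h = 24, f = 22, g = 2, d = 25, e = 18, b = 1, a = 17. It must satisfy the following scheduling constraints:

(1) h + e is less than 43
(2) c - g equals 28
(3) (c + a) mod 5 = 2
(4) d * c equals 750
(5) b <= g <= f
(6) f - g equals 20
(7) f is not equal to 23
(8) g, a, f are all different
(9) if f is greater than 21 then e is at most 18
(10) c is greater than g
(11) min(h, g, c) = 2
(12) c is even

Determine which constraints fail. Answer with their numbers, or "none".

No violations.

(1) h + e = 24 + 18 = 42; 42 < 43 — holds.
(2) c - g = 30 - 2 = 28 — holds.
(3) c + a = 47; 47 mod 5 = 2 — holds.
(4) d * c = 25 * 30 = 750 — holds.
(5) values 1 <= 2 <= 22 — holds.
(6) f - g = 22 - 2 = 20 — holds.
(7) f = 22, and 22 ≠ 23 — holds.
(8) values 2, 17, 22 are pairwise distinct — holds.
(9) f = 22 > 21, so we need e ≤ 18; e = 18 ≤ 18 — holds.
(10) c = 30, g = 2; 30 > 2 — holds.
(11) min(24, 2, 30) = 2 — holds.
(12) c = 30 is even — holds.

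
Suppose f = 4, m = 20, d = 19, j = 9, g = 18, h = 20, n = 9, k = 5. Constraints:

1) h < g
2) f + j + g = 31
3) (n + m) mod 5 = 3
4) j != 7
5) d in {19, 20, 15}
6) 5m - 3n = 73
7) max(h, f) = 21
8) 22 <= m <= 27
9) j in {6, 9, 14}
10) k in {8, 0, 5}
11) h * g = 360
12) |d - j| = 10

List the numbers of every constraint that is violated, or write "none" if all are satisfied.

1) h = 20, g = 18; 20 ≥ 18 (want <)  false
2) f + j + g = 4 + 9 + 18 = 31  true
3) n + m = 29; 29 mod 5 = 4, not 3  false
4) j = 9, and 9 ≠ 7  true
5) d = 19 is in {19, 20, 15}  true
6) 5m - 3n = 5(20) - 3(9) = 73  true
7) max(20, 4) = 20, not 21  false
8) m = 20 is outside [22, 27]  false
9) j = 9 is in {6, 9, 14}  true
10) k = 5 is in {8, 0, 5}  true
11) h * g = 20 * 18 = 360  true
12) |19 - 9| = 10  true

Constraints 1, 3, 7, and 8 are violated.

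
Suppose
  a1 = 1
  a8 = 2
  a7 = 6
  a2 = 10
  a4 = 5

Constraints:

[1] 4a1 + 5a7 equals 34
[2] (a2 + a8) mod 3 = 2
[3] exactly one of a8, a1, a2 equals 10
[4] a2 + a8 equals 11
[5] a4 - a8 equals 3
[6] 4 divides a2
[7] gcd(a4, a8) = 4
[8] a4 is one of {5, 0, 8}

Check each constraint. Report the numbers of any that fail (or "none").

[1] 4a1 + 5a7 = 4(1) + 5(6) = 34  OK
[2] a2 + a8 = 12; 12 mod 3 = 0, not 2  FAIL
[3] a8=2, a1=1, a2=10; 1 of them equals 10  OK
[4] a2 + a8 = 10 + 2 = 12, not 11  FAIL
[5] a4 - a8 = 5 - 2 = 3  OK
[6] 10 = 4*2 + 2, so 4 does not divide 10  FAIL
[7] gcd(5, 2) = 1, not 4  FAIL
[8] a4 = 5 is in {5, 0, 8}  OK

No — constraints 2, 4, 6, and 7 are not satisfied.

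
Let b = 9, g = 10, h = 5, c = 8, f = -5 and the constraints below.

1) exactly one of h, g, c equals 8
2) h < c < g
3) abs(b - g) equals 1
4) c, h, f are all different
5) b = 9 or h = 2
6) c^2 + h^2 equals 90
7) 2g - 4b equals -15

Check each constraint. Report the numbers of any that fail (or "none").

1) h=5, g=10, c=8; 1 of them equals 8  yes
2) values 5 < 8 < 10  yes
3) abs(9 - 10) = 1  yes
4) values 8, 5, -5 are pairwise distinct  yes
5) b = 9 = 9 (first disjunct)  yes
6) c^2 + h^2 = 8^2 + 5^2 = 64 + 25 = 89, not 90  no
7) 2g - 4b = 2(10) - 4(9) = -16, not -15  no

Constraints 6 and 7 do not hold.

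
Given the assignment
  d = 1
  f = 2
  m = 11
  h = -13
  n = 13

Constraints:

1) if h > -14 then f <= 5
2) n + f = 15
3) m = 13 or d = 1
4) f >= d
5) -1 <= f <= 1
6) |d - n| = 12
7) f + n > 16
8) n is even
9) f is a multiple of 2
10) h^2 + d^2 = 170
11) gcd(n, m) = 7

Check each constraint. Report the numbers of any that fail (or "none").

Constraints 5, 7, 8, 11 are violated.

1) h = -13 > -14, so we need f ≤ 5; f = 2 ≤ 5  true
2) n + f = 13 + 2 = 15  true
3) m = 11 ≠ 13, but d = 1 = 1 (second disjunct)  true
4) f = 2, d = 1; 2 ≥ 1  true
5) f = 2 is outside [-1, 1]  false
6) |1 - 13| = 12  true
7) f + n = 2 + 13 = 15; 15 ≤ 16, bound 16 not met  false
8) n = 13 is odd  false
9) 2 / 2 = 1, so 2 divides 2  true
10) h^2 + d^2 = (-13)^2 + 1^2 = 169 + 1 = 170  true
11) gcd(13, 11) = 1, not 7  false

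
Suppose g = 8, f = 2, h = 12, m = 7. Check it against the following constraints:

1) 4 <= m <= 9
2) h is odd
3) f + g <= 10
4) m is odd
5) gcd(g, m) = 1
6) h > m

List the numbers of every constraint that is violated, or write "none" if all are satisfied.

1) m = 7 lies in [4, 9] — OK.
2) h = 12 is even — violated.
3) f + g = 2 + 8 = 10; 10 ≤ 10 — OK.
4) m = 7 is odd — OK.
5) gcd(8, 7) = 1 — OK.
6) h = 12, m = 7; 12 > 7 — OK.

No — constraint 2 is not satisfied.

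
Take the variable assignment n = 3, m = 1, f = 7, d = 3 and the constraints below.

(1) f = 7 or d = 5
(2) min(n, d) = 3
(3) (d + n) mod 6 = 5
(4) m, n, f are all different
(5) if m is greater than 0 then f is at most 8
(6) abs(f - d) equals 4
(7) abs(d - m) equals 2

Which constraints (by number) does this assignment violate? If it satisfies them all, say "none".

Violated: 3.

(1) f = 7 = 7 (first disjunct) — satisfied.
(2) min(3, 3) = 3 — satisfied.
(3) d + n = 6; 6 mod 6 = 0, not 5 — violated.
(4) values 1, 3, 7 are pairwise distinct — satisfied.
(5) m = 1 > 0, so we need f ≤ 8; f = 7 ≤ 8 — satisfied.
(6) abs(7 - 3) = 4 — satisfied.
(7) abs(3 - 1) = 2 — satisfied.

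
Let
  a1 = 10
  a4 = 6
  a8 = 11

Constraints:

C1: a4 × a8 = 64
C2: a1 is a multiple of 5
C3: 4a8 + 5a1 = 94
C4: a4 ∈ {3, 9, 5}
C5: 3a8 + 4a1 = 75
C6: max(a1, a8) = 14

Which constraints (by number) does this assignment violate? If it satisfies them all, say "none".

C1: a4 × a8 = 6 × 11 = 66, not 64 — violated.
C2: 10 / 5 = 2, so 5 divides 10 — OK.
C3: 4a8 + 5a1 = 4(11) + 5(10) = 94 — OK.
C4: a4 = 6 is not in {3, 9, 5} — violated.
C5: 3a8 + 4a1 = 3(11) + 4(10) = 73, not 75 — violated.
C6: max(10, 11) = 11, not 14 — violated.

Constraints 1, 4, 5, 6 are violated.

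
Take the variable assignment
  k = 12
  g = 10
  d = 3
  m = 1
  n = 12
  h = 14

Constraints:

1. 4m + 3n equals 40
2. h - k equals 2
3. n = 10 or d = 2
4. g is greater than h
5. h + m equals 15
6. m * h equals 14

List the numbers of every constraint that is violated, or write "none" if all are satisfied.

Constraints 3 and 4 are violated.

1. 4m + 3n = 4(1) + 3(12) = 40  holds
2. h - k = 14 - 12 = 2  holds
3. n = 12 ≠ 10 and d = 3 ≠ 2; both disjuncts false  fails
4. g = 10, h = 14; 10 ≤ 14 (want >)  fails
5. h + m = 14 + 1 = 15  holds
6. m * h = 1 * 14 = 14  holds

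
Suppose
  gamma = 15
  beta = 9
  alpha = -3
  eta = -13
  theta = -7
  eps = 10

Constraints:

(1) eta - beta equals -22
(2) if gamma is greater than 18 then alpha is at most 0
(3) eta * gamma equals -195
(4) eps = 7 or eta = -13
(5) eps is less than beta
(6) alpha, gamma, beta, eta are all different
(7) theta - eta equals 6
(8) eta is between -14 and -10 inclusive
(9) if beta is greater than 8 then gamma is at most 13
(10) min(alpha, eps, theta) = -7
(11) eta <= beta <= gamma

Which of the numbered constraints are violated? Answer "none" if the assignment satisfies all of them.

(1) eta - beta = -13 - 9 = -22  holds
(2) gamma = 15, not > 18; antecedent false, conditional vacuously true  holds
(3) eta * gamma = -13 * 15 = -195  holds
(4) eps = 10 ≠ 7, but eta = -13 = -13 (second disjunct)  holds
(5) eps = 10, beta = 9; 10 ≥ 9 (want <)  fails
(6) values -3, 15, 9, -13 are pairwise distinct  holds
(7) theta - eta = -7 - (-13) = 6  holds
(8) eta = -13 lies in [-14, -10]  holds
(9) beta = 9 > 8, so we need gamma ≤ 13; but gamma = 15 > 13  fails
(10) min(-3, 10, -7) = -7  holds
(11) values -13 <= 9 <= 15  holds

Violated: 5, 9.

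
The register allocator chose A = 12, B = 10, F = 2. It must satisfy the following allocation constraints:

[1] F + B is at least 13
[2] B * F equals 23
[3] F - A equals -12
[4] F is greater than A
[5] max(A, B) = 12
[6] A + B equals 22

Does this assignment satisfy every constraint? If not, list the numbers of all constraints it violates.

Violated: 1, 2, 3, 4.

[1] F + B = 2 + 10 = 12; 12 < 13, bound 13 not met  no
[2] B * F = 10 * 2 = 20, not 23  no
[3] F - A = 2 - 12 = -10, not -12  no
[4] F = 2, A = 12; 2 ≤ 12 (want >)  no
[5] max(12, 10) = 12  yes
[6] A + B = 12 + 10 = 22  yes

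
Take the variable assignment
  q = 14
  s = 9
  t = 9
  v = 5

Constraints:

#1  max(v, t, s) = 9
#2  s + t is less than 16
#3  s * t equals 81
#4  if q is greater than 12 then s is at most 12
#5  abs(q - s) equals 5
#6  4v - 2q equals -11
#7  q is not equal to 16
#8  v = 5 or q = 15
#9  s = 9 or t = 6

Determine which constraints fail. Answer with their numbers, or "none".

#1 max(5, 9, 9) = 9 — OK.
#2 s + t = 9 + 9 = 18; 18 ≥ 16, bound 16 not met — violated.
#3 s * t = 9 * 9 = 81 — OK.
#4 q = 14 > 12, so we need s ≤ 12; s = 9 ≤ 12 — OK.
#5 abs(14 - 9) = 5 — OK.
#6 4v - 2q = 4(5) - 2(14) = -8, not -11 — violated.
#7 q = 14, and 14 ≠ 16 — OK.
#8 v = 5 = 5 (first disjunct) — OK.
#9 s = 9 = 9 (first disjunct) — OK.

Constraints 2 and 6 are violated.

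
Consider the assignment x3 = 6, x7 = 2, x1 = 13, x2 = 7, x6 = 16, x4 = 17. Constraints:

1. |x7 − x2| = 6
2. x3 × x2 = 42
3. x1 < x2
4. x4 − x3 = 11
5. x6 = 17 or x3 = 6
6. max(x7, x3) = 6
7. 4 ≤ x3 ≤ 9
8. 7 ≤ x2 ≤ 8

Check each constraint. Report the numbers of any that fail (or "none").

Constraints 1, 3 are violated.

1. |2 − 7| = 5, not 6 — violated.
2. x3 × x2 = 6 × 7 = 42 — OK.
3. x1 = 13, x2 = 7; 13 ≥ 7 (want <) — violated.
4. x4 − x3 = 17 − 6 = 11 — OK.
5. x6 = 16 ≠ 17, but x3 = 6 = 6 (second disjunct) — OK.
6. max(2, 6) = 6 — OK.
7. x3 = 6 lies in [4, 9] — OK.
8. x2 = 7 lies in [7, 8] — OK.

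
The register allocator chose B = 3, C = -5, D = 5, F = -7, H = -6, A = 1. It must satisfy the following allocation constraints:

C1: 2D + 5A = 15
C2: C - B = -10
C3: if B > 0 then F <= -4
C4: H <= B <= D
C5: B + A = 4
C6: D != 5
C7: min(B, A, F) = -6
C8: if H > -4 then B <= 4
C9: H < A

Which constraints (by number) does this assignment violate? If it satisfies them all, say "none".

C1: 2D + 5A = 2(5) + 5(1) = 15  ✓
C2: C - B = -5 - 3 = -8, not -10  ✗
C3: B = 3 > 0, so we need F ≤ -4; F = -7 ≤ -4  ✓
C4: values -6 <= 3 <= 5  ✓
C5: B + A = 3 + 1 = 4  ✓
C6: D = 5, but 5 is required to differ  ✗
C7: min(3, 1, -7) = -7, not -6  ✗
C8: H = -6, not > -4; antecedent false, conditional vacuously true  ✓
C9: H = -6, A = 1; -6 < 1  ✓

Constraints 2, 6, and 7 do not hold.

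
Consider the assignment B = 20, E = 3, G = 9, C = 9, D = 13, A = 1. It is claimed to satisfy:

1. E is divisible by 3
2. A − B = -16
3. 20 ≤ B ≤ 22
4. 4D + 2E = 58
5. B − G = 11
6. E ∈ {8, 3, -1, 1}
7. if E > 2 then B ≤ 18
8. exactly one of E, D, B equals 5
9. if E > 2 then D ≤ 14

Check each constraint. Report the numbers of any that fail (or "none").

1. 3 / 3 = 1, so 3 divides 3 — holds.
2. A − B = 1 − 20 = -19, not -16 — fails.
3. B = 20 lies in [20, 22] — holds.
4. 4D + 2E = 4(13) + 2(3) = 58 — holds.
5. B − G = 20 − 9 = 11 — holds.
6. E = 3 is in {8, 3, -1, 1} — holds.
7. E = 3 > 2, so we need B ≤ 18; but B = 20 > 18 — fails.
8. E=3, D=13, B=20; 0 of them equal 5, not exactly one — fails.
9. E = 3 > 2, so we need D ≤ 14; D = 13 ≤ 14 — holds.

The assignment fails constraints 2, 7, and 8.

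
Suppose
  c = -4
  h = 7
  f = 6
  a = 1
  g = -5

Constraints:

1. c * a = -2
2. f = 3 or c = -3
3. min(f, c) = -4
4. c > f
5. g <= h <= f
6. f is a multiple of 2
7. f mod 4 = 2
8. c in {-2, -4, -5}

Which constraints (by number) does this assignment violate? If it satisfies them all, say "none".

1. c * a = -4 * 1 = -4, not -2  fails
2. f = 6 ≠ 3 and c = -4 ≠ -3; both disjuncts false  fails
3. min(6, -4) = -4  holds
4. c = -4, f = 6; -4 ≤ 6 (want >)  fails
5. values -5, 7, 6; h = 7 is not <= f = 6  fails
6. 6 / 2 = 3, so 2 divides 6  holds
7. 6 mod 4 = 2  holds
8. c = -4 is in {-2, -4, -5}  holds

Violated: 1, 2, 4, and 5.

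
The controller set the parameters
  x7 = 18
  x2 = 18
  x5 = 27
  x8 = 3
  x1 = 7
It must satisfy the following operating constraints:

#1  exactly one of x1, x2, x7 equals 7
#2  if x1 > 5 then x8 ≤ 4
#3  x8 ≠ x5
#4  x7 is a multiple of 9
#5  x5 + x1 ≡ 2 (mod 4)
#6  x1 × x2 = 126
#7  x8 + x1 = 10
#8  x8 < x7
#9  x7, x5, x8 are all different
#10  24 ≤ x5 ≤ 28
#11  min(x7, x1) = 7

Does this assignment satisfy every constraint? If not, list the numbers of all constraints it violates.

No violations.

#1 x1=7, x2=18, x7=18; 1 of them equals 7 — holds.
#2 x1 = 7 > 5, so we need x8 ≤ 4; x8 = 3 ≤ 4 — holds.
#3 x8 = 3, x5 = 27; distinct — holds.
#4 18 / 9 = 2, so 9 divides 18 — holds.
#5 x5 + x1 = 34; 34 mod 4 = 2 — holds.
#6 x1 × x2 = 7 × 18 = 126 — holds.
#7 x8 + x1 = 3 + 7 = 10 — holds.
#8 x8 = 3, x7 = 18; 3 < 18 — holds.
#9 values 18, 27, 3 are pairwise distinct — holds.
#10 x5 = 27 lies in [24, 28] — holds.
#11 min(18, 7) = 7 — holds.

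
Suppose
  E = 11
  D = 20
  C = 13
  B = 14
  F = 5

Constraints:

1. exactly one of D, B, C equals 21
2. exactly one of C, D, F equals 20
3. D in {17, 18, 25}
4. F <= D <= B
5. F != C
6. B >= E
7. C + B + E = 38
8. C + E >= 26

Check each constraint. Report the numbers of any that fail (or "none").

Constraints 1, 3, 4, and 8 are violated.

1. D=20, B=14, C=13; 0 of them equal 21, not exactly one — fails.
2. C=13, D=20, F=5; 1 of them equals 20 — holds.
3. D = 20 is not in {17, 18, 25} — fails.
4. values 5, 20, 14; D = 20 is not <= B = 14 — fails.
5. F = 5, C = 13; distinct — holds.
6. B = 14, E = 11; 14 ≥ 11 — holds.
7. C + B + E = 13 + 14 + 11 = 38 — holds.
8. C + E = 13 + 11 = 24; 24 < 26, bound 26 not met — fails.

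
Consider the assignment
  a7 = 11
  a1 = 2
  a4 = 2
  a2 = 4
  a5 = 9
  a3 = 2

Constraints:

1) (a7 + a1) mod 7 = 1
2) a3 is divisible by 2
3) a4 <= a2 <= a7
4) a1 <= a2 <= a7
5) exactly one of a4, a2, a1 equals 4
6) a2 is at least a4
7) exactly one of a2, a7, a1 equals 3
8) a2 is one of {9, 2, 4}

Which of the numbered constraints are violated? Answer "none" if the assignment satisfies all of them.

No — constraints 1 and 7 are not satisfied.

1) a7 + a1 = 13; 13 mod 7 = 6, not 1 — does not hold.
2) 2 / 2 = 1, so 2 divides 2 — holds.
3) values 2 <= 4 <= 11 — holds.
4) values 2 <= 4 <= 11 — holds.
5) a4=2, a2=4, a1=2; 1 of them equals 4 — holds.
6) a2 = 4, a4 = 2; 4 ≥ 2 — holds.
7) a2=4, a7=11, a1=2; 0 of them equal 3, not exactly one — does not hold.
8) a2 = 4 is in {9, 2, 4} — holds.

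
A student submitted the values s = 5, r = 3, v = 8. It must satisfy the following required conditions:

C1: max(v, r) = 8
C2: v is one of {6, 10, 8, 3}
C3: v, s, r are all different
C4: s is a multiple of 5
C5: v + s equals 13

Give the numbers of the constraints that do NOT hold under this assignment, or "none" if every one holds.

C1: max(8, 3) = 8 — holds.
C2: v = 8 is in {6, 10, 8, 3} — holds.
C3: values 8, 5, 3 are pairwise distinct — holds.
C4: 5 / 5 = 1, so 5 divides 5 — holds.
C5: v + s = 8 + 5 = 13 — holds.

No violations.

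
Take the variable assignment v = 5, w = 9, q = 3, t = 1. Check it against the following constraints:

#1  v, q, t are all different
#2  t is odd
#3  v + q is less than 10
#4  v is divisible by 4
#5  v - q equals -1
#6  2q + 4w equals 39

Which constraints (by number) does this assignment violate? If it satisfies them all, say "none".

#1 values 5, 3, 1 are pairwise distinct — holds.
#2 t = 1 is odd — holds.
#3 v + q = 5 + 3 = 8; 8 < 10 — holds.
#4 5 = 4*1 + 1, so 4 does not divide 5 — does not hold.
#5 v - q = 5 - 3 = 2, not -1 — does not hold.
#6 2q + 4w = 2(3) + 4(9) = 42, not 39 — does not hold.

No — constraints 4, 5, and 6 are not satisfied.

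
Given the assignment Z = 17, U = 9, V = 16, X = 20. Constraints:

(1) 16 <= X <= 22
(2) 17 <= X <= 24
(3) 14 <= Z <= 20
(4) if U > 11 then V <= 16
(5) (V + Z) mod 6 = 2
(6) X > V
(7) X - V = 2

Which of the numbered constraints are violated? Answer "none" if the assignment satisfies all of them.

(1) X = 20 lies in [16, 22] — satisfied.
(2) X = 20 lies in [17, 24] — satisfied.
(3) Z = 17 lies in [14, 20] — satisfied.
(4) U = 9, not > 11; antecedent false, conditional vacuously true — satisfied.
(5) V + Z = 33; 33 mod 6 = 3, not 2 — violated.
(6) X = 20, V = 16; 20 > 16 — satisfied.
(7) X - V = 20 - 16 = 4, not 2 — violated.

The assignment fails constraints 5 and 7.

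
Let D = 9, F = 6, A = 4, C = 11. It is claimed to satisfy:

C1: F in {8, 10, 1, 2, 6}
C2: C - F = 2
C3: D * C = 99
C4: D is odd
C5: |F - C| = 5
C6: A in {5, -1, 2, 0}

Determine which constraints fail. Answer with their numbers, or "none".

C1: F = 6 is in {8, 10, 1, 2, 6}  yes
C2: C - F = 11 - 6 = 5, not 2  no
C3: D * C = 9 * 11 = 99  yes
C4: D = 9 is odd  yes
C5: |6 - 11| = 5  yes
C6: A = 4 is not in {5, -1, 2, 0}  no

Constraints 2, 6 do not hold.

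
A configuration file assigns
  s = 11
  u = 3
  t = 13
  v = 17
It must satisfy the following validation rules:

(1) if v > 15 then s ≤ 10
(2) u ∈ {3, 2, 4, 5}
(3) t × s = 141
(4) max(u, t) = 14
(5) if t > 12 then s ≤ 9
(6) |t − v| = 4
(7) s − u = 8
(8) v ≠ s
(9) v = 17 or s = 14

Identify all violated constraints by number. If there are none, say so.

No — constraints 1, 3, 4, and 5 are not satisfied.

(1) v = 17 > 15, so we need s ≤ 10; but s = 11 > 10  ✗
(2) u = 3 is in {3, 2, 4, 5}  ✓
(3) t × s = 13 × 11 = 143, not 141  ✗
(4) max(3, 13) = 13, not 14  ✗
(5) t = 13 > 12, so we need s ≤ 9; but s = 11 > 9  ✗
(6) |13 − 17| = 4  ✓
(7) s − u = 11 − 3 = 8  ✓
(8) v = 17, s = 11; distinct  ✓
(9) v = 17 = 17 (first disjunct)  ✓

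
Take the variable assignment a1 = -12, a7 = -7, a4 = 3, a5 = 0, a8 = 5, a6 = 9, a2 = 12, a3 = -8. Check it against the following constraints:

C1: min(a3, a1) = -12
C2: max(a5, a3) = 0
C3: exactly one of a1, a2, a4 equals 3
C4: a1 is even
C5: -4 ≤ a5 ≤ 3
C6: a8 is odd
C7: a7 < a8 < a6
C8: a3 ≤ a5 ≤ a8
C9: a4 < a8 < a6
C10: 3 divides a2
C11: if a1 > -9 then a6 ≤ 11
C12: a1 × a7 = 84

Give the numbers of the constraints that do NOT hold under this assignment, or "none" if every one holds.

C1: min(-8, -12) = -12 — satisfied.
C2: max(0, -8) = 0 — satisfied.
C3: a1=-12, a2=12, a4=3; 1 of them equals 3 — satisfied.
C4: a1 = -12 is even — satisfied.
C5: a5 = 0 lies in [-4, 3] — satisfied.
C6: a8 = 5 is odd — satisfied.
C7: values -7 < 5 < 9 — satisfied.
C8: values -8 ≤ 0 ≤ 5 — satisfied.
C9: values 3 < 5 < 9 — satisfied.
C10: 12 / 3 = 4, so 3 divides 12 — satisfied.
C11: a1 = -12, not > -9; antecedent false, conditional vacuously true — satisfied.
C12: a1 × a7 = -12 × (-7) = 84 — satisfied.

All constraints are satisfied.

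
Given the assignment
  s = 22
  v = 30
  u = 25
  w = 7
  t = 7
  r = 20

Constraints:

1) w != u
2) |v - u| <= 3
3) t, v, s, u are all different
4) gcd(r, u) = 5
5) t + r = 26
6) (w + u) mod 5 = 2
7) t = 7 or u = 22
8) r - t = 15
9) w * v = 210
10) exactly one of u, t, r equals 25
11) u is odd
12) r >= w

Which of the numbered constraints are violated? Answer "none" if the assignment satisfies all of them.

Constraints 2, 5, and 8 are violated.

1) w = 7, u = 25; distinct  OK
2) |30 - 25| = 5; 5 > 3, exceeds bound 3  FAIL
3) values 7, 30, 22, 25 are pairwise distinct  OK
4) gcd(20, 25) = 5  OK
5) t + r = 7 + 20 = 27, not 26  FAIL
6) w + u = 32; 32 mod 5 = 2  OK
7) t = 7 = 7 (first disjunct)  OK
8) r - t = 20 - 7 = 13, not 15  FAIL
9) w * v = 7 * 30 = 210  OK
10) u=25, t=7, r=20; 1 of them equals 25  OK
11) u = 25 is odd  OK
12) r = 20, w = 7; 20 ≥ 7  OK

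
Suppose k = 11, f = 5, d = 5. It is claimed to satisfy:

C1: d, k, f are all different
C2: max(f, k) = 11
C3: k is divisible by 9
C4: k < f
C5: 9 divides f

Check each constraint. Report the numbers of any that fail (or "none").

C1: d = f = 5, not all different — does not hold.
C2: max(5, 11) = 11 — holds.
C3: 11 = 9×1 + 2, so 9 does not divide 11 — does not hold.
C4: k = 11, f = 5; 11 ≥ 5 (want <) — does not hold.
C5: 5 = 9×0 + 5, so 9 does not divide 5 — does not hold.

Constraints 1, 3, 4, 5 are violated.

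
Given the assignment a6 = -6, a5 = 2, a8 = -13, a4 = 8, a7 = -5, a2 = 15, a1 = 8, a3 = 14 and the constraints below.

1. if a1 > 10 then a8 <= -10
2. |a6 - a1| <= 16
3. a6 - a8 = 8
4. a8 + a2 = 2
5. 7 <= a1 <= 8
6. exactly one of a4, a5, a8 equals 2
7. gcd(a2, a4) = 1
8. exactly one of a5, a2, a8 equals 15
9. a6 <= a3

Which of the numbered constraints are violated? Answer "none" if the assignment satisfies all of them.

Constraint 3 does not hold.

1. a1 = 8, not > 10; antecedent false, conditional vacuously true  holds
2. |-6 - 8| = 14; 14 ≤ 16  holds
3. a6 - a8 = -6 - (-13) = 7, not 8  fails
4. a8 + a2 = -13 + 15 = 2  holds
5. a1 = 8 lies in [7, 8]  holds
6. a4=8, a5=2, a8=-13; 1 of them equals 2  holds
7. gcd(15, 8) = 1  holds
8. a5=2, a2=15, a8=-13; 1 of them equals 15  holds
9. a6 = -6, a3 = 14; -6 ≤ 14  holds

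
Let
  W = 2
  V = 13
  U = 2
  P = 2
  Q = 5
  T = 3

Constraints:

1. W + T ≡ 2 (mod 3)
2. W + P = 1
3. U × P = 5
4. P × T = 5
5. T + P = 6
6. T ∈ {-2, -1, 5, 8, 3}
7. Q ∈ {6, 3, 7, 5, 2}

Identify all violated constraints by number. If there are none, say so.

1. W + T = 5; 5 mod 3 = 2  ✓
2. W + P = 2 + 2 = 4, not 1  ✗
3. U × P = 2 × 2 = 4, not 5  ✗
4. P × T = 2 × 3 = 6, not 5  ✗
5. T + P = 3 + 2 = 5, not 6  ✗
6. T = 3 is in {-2, -1, 5, 8, 3}  ✓
7. Q = 5 is in {6, 3, 7, 5, 2}  ✓

No — constraints 2, 3, 4, and 5 are not satisfied.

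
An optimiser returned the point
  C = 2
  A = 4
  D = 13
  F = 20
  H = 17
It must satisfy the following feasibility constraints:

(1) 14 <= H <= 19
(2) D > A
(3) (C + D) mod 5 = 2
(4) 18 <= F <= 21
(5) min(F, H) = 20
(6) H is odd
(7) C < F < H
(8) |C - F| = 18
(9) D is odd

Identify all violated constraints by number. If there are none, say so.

Constraints 3, 5, and 7 do not hold.

(1) H = 17 lies in [14, 19] — holds.
(2) D = 13, A = 4; 13 > 4 — holds.
(3) C + D = 15; 15 mod 5 = 0, not 2 — does not hold.
(4) F = 20 lies in [18, 21] — holds.
(5) min(20, 17) = 17, not 20 — does not hold.
(6) H = 17 is odd — holds.
(7) values 2, 20, 17; F = 20 is not < H = 17 — does not hold.
(8) |2 - 20| = 18 — holds.
(9) D = 13 is odd — holds.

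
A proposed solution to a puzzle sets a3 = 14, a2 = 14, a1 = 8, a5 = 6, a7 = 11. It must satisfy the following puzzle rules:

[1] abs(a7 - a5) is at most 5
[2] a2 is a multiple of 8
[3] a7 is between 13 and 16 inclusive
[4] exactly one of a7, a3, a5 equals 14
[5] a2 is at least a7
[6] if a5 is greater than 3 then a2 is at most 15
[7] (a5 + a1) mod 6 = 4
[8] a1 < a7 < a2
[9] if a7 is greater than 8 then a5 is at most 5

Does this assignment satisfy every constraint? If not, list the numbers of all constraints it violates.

Violated: 2, 3, 7, and 9.

[1] abs(11 - 6) = 5; 5 ≤ 5 — satisfied.
[2] 14 = 8*1 + 6, so 8 does not divide 14 — violated.
[3] a7 = 11 is outside [13, 16] — violated.
[4] a7=11, a3=14, a5=6; 1 of them equals 14 — satisfied.
[5] a2 = 14, a7 = 11; 14 ≥ 11 — satisfied.
[6] a5 = 6 > 3, so we need a2 ≤ 15; a2 = 14 ≤ 15 — satisfied.
[7] a5 + a1 = 14; 14 mod 6 = 2, not 4 — violated.
[8] values 8 < 11 < 14 — satisfied.
[9] a7 = 11 > 8, so we need a5 ≤ 5; but a5 = 6 > 5 — violated.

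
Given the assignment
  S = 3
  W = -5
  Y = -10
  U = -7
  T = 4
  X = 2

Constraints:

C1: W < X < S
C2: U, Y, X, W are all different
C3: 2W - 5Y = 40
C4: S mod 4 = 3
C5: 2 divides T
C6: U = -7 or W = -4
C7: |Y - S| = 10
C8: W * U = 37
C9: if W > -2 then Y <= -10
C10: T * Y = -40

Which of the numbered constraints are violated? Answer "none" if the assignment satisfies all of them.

The assignment fails constraints 7 and 8.

C1: values -5 < 2 < 3 — holds.
C2: values -7, -10, 2, -5 are pairwise distinct — holds.
C3: 2W - 5Y = 2(-5) - 5(-10) = 40 — holds.
C4: 3 mod 4 = 3 — holds.
C5: 4 / 2 = 2, so 2 divides 4 — holds.
C6: U = -7 = -7 (first disjunct) — holds.
C7: |-10 - 3| = 13, not 10 — does not hold.
C8: W * U = -5 * (-7) = 35, not 37 — does not hold.
C9: W = -5, not > -2; antecedent false, conditional vacuously true — holds.
C10: T * Y = 4 * (-10) = -40 — holds.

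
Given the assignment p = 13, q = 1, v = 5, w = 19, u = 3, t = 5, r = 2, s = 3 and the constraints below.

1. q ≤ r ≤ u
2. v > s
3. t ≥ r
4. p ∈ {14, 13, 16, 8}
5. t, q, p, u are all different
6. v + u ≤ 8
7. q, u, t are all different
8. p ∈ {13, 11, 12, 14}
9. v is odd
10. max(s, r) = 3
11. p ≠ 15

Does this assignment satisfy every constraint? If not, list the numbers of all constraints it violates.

1. values 1 ≤ 2 ≤ 3 — holds.
2. v = 5, s = 3; 5 > 3 — holds.
3. t = 5, r = 2; 5 ≥ 2 — holds.
4. p = 13 is in {14, 13, 16, 8} — holds.
5. values 5, 1, 13, 3 are pairwise distinct — holds.
6. v + u = 5 + 3 = 8; 8 ≤ 8 — holds.
7. values 1, 3, 5 are pairwise distinct — holds.
8. p = 13 is in {13, 11, 12, 14} — holds.
9. v = 5 is odd — holds.
10. max(3, 2) = 3 — holds.
11. p = 13, and 13 ≠ 15 — holds.

Yes — all constraints hold.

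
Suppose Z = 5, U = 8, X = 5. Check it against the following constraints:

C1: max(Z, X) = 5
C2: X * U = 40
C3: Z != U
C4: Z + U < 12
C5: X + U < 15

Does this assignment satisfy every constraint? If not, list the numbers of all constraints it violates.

Violated: 4.

C1: max(5, 5) = 5  yes
C2: X * U = 5 * 8 = 40  yes
C3: Z = 5, U = 8; distinct  yes
C4: Z + U = 5 + 8 = 13; 13 ≥ 12, bound 12 not met  no
C5: X + U = 5 + 8 = 13; 13 < 15  yes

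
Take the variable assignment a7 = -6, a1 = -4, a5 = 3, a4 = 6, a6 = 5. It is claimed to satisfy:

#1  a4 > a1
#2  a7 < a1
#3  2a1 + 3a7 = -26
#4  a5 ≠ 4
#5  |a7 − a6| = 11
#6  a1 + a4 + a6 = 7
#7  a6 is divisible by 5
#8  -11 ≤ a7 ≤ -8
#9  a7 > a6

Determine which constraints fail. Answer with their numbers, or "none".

No — constraints 8 and 9 are not satisfied.

#1 a4 = 6, a1 = -4; 6 > -4 — holds.
#2 a7 = -6, a1 = -4; -6 < -4 — holds.
#3 2a1 + 3a7 = 2(-4) + 3(-6) = -26 — holds.
#4 a5 = 3, and 3 ≠ 4 — holds.
#5 |-6 − 5| = 11 — holds.
#6 a1 + a4 + a6 = -4 + 6 + 5 = 7 — holds.
#7 5 / 5 = 1, so 5 divides 5 — holds.
#8 a7 = -6 is outside [-11, -8] — does not hold.
#9 a7 = -6, a6 = 5; -6 ≤ 5 (want >) — does not hold.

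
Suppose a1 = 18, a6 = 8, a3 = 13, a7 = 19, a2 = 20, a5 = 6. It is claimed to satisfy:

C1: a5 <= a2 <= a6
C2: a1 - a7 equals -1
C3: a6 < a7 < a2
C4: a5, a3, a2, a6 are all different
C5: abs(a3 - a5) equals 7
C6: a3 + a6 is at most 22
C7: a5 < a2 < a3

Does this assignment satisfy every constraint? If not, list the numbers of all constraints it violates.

The assignment fails constraints 1 and 7.

C1: values 6, 20, 8; a2 = 20 is not <= a6 = 8  fails
C2: a1 - a7 = 18 - 19 = -1  holds
C3: values 8 < 19 < 20  holds
C4: values 6, 13, 20, 8 are pairwise distinct  holds
C5: abs(13 - 6) = 7  holds
C6: a3 + a6 = 13 + 8 = 21; 21 ≤ 22  holds
C7: values 6, 20, 13; a2 = 20 is not < a3 = 13  fails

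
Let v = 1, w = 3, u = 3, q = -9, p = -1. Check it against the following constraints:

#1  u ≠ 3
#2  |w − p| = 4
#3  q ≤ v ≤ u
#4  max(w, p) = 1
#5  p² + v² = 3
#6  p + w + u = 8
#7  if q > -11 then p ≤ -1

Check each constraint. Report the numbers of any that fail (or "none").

Constraints 1, 4, 5, 6 do not hold.

#1 u = 3, but 3 is required to differ  false
#2 |3 − (-1)| = 4  true
#3 values -9 ≤ 1 ≤ 3  true
#4 max(3, -1) = 3, not 1  false
#5 p² + v² = (-1)² + 1² = 1 + 1 = 2, not 3  false
#6 p + w + u = -1 + 3 + 3 = 5, not 8  false
#7 q = -9 > -11, so we need p ≤ -1; p = -1 ≤ -1  true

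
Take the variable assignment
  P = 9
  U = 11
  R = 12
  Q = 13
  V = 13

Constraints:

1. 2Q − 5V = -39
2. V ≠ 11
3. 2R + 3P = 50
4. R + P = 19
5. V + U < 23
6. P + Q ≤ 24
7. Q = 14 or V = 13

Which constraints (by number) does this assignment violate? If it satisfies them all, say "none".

1. 2Q − 5V = 2(13) − 5(13) = -39  OK
2. V = 13, and 13 ≠ 11  OK
3. 2R + 3P = 2(12) + 3(9) = 51, not 50  FAIL
4. R + P = 12 + 9 = 21, not 19  FAIL
5. V + U = 13 + 11 = 24; 24 ≥ 23, bound 23 not met  FAIL
6. P + Q = 9 + 13 = 22; 22 ≤ 24  OK
7. Q = 13 ≠ 14, but V = 13 = 13 (second disjunct)  OK

The assignment fails constraints 3, 4, and 5.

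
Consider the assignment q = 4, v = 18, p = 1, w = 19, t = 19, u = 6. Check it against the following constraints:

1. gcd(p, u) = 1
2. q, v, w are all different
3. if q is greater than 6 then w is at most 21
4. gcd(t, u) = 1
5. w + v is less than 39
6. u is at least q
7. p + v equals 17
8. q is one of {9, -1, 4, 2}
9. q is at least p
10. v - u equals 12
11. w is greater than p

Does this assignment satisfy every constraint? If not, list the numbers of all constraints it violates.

Constraint 7 does not hold.

1. gcd(1, 6) = 1 — OK.
2. values 4, 18, 19 are pairwise distinct — OK.
3. q = 4, not > 6; antecedent false, conditional vacuously true — OK.
4. gcd(19, 6) = 1 — OK.
5. w + v = 19 + 18 = 37; 37 < 39 — OK.
6. u = 6, q = 4; 6 ≥ 4 — OK.
7. p + v = 1 + 18 = 19, not 17 — violated.
8. q = 4 is in {9, -1, 4, 2} — OK.
9. q = 4, p = 1; 4 ≥ 1 — OK.
10. v - u = 18 - 6 = 12 — OK.
11. w = 19, p = 1; 19 > 1 — OK.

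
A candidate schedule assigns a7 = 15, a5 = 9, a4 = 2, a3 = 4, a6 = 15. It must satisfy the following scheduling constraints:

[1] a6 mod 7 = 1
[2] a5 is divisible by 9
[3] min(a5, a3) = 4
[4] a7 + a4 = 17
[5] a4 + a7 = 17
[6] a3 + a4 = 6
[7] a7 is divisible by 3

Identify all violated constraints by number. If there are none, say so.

All constraints are satisfied.

[1] 15 mod 7 = 1 — holds.
[2] 9 / 9 = 1, so 9 divides 9 — holds.
[3] min(9, 4) = 4 — holds.
[4] a7 + a4 = 15 + 2 = 17 — holds.
[5] a4 + a7 = 2 + 15 = 17 — holds.
[6] a3 + a4 = 4 + 2 = 6 — holds.
[7] 15 / 3 = 5, so 3 divides 15 — holds.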